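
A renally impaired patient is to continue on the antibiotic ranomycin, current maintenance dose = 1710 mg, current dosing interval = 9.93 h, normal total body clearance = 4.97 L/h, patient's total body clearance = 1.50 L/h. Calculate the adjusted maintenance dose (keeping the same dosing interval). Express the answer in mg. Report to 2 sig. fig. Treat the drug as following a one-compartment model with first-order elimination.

520 mg

To keep the same average steady-state level, dosing rate must scale with clearance.
CL ratio = 1.50 / 4.97 = 0.3018
New dose (same interval) = 1710 × 0.3018 = 516.1 mg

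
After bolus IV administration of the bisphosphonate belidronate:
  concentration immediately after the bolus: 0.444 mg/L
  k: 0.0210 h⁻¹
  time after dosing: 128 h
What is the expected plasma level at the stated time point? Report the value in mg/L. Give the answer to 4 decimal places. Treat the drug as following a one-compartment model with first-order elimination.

0.0302 mg/L

C = C₀ · e^(−k·t) = 0.4440 × e^(−0.02100 × 128)
  = 0.4440 × 0.06802 = 0.03020 mg/L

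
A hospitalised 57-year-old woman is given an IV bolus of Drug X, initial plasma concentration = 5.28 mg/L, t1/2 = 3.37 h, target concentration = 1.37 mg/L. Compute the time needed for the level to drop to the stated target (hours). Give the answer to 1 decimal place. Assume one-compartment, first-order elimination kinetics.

6.6 h

k = ln2 / t½ = 0.693147 / 3.37 = 0.2057 h⁻¹
t = ln(C₀ / C) / k = ln(5.280 / 1.37) / 0.2057
  = ln(3.854) / 0.2057 = 1.349 / 0.2057 = 6.558 h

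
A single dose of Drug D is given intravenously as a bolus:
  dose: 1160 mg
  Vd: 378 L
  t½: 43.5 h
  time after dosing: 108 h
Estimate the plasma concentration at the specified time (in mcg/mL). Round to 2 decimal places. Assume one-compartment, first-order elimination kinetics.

0.55 mcg/mL

C₀ = Dose / Vd = 1160 / 378 = 3.069 mg/L
k = ln2 / t½ = 0.693147 / 43.5 = 0.01593 h⁻¹
C = C₀ · e^(−k·t) = 3.069 × e^(−0.01593 × 108)
  = 3.069 × 0.1790 = 0.5494 mg/L
(0.5494 mg/L = 0.5494 mcg/mL)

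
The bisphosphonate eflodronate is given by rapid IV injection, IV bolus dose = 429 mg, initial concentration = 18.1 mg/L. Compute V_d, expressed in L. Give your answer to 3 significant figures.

Vd = Dose / C₀ = 429.0 / 18.1 = 23.70 L

23.7 L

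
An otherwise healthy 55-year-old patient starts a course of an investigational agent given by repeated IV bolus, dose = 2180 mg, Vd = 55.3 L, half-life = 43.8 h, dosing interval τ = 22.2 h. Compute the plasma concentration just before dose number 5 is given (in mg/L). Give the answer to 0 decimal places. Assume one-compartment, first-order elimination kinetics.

C₀ per dose = Dose / Vd = 2180 / 55.3 = 39.42 mg/L
k = ln2 / t½ = 0.693147 / 43.8 = 0.01583 h⁻¹
Fraction remaining after one interval: r = e^(−kτ) = e^(−0.01583 × 22.2) = 0.7037
Before dose 5, 4 doses have been given (aged 1τ, 2τ, 3τ, 4τ).
C_trough = C₀ × (r + r² + … + r^4) = C₀ × r(1−r^4)/(1−r)
        = 39.42 × 0.7037 × (1 − 0.2452) / (1 − 0.7037) = 70.67 mg/L

71 mg/L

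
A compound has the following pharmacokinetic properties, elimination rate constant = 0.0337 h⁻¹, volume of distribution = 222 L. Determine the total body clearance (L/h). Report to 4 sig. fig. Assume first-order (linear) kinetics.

CL = k × Vd = 0.0337 × 222 = 7.481 L/h

7.481 L/h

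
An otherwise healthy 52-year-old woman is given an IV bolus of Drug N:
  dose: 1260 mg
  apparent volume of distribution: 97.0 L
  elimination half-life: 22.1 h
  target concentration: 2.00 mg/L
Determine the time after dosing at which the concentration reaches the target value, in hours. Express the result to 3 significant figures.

C₀ = Dose / Vd = 1260 / 97.0 = 12.99 mg/L
k = ln2 / t½ = 0.693147 / 22.1 = 0.03136 h⁻¹
t = ln(C₀ / C) / k = ln(12.99 / 2.00) / 0.03136
  = ln(6.495) / 0.03136 = 1.871 / 0.03136 = 59.66 h

59.7 h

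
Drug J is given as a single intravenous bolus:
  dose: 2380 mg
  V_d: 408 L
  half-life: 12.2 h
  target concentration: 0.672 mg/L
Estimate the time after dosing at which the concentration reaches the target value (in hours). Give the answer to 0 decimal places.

38 h

C₀ = Dose / Vd = 2380 / 408 = 5.833 mg/L
k = ln2 / t½ = 0.693147 / 12.2 = 0.05682 h⁻¹
t = ln(C₀ / C) / k = ln(5.833 / 0.672) / 0.05682
  = ln(8.680) / 0.05682 = 2.161 / 0.05682 = 38.03 h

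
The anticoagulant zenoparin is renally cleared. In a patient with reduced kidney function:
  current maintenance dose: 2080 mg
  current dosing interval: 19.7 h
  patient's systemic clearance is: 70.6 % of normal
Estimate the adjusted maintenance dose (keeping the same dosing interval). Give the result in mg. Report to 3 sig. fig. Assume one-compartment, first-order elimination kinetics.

1470 mg

To keep the same average steady-state level, dosing rate must scale with clearance.
CL ratio = 70.6 / 100 = 0.7060
New dose (same interval) = 2080 × 0.7060 = 1468 mg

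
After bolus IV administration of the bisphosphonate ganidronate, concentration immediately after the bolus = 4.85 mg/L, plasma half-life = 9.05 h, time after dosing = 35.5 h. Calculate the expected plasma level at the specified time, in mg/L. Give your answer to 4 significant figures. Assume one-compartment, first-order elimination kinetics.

0.3198 mg/L

k = ln2 / t½ = 0.693147 / 9.05 = 0.07659 h⁻¹
C = C₀ · e^(−k·t) = 4.850 × e^(−0.07659 × 35.5)
  = 4.850 × 0.06594 = 0.3198 mg/L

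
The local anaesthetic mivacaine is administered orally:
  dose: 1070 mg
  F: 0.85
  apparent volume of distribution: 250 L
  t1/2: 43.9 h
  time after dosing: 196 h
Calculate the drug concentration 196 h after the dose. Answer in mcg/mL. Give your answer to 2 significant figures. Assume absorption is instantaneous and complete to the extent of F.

Amount reaching circulation = F × Dose = 0.85 × 1070 = 909.5 mg
C₀ = F·Dose / Vd = 909.5 / 250 = 3.638 mg/L
k = ln2 / t½ = 0.693147 / 43.9 = 0.01579 h⁻¹
C = C₀ · e^(−k·t) = 3.638 × e^(−0.01579 × 196)
  = 3.638 × 0.04528 = 0.1647 mg/L
(0.1647 mg/L = 0.1647 mcg/mL)

0.16 mcg/mL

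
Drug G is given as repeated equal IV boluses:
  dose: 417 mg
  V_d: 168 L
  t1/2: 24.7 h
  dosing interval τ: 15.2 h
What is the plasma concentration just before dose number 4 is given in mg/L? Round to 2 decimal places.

3.37 mg/L

C₀ per dose = Dose / Vd = 417 / 168 = 2.482 mg/L
k = ln2 / t½ = 0.693147 / 24.7 = 0.02806 h⁻¹
Fraction remaining after one interval: r = e^(−kτ) = e^(−0.02806 × 15.2) = 0.6528
Before dose 4, 3 doses have been given (aged 1τ, 2τ, 3τ).
C_trough = C₀ × (r + r² + … + r^3) = C₀ × r(1−r^3)/(1−r)
        = 2.482 × 0.6528 × (1 − 0.2782) / (1 − 0.6528) = 3.368 mg/L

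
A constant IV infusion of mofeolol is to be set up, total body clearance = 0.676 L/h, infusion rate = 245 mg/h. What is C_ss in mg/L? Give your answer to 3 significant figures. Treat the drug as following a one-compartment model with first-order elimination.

362 mg/L

At steady state Css = R₀ / CL = 245 / 0.6760 = 362.4 mg/L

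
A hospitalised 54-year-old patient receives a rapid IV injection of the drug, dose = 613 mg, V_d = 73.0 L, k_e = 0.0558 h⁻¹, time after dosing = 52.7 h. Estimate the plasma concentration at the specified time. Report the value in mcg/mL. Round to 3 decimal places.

0.444 mcg/mL

C₀ = Dose / Vd = 613.0 / 73.0 = 8.397 mg/L
C = C₀ · e^(−k·t) = 8.397 × e^(−0.05580 × 52.7)
  = 8.397 × 0.05283 = 0.4436 mg/L
(0.4436 mg/L = 0.4436 mcg/mL)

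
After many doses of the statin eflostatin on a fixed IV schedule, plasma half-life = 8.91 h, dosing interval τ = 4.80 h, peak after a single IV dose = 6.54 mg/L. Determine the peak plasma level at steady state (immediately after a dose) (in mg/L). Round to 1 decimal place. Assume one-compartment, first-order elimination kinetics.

21.0 mg/L

k = ln2 / t½ = 0.693147 / 8.91 = 0.07779 h⁻¹
e^(−kτ) = e^(−0.07779 × 4.80) = 0.6884
Accumulation ratio R = 1 / (1 − e^(−kτ)) = 1 / (1 − 0.6884) = 3.209
Steady-state peak = C₀ × R = 6.54 × 3.209 = 20.99 mg/L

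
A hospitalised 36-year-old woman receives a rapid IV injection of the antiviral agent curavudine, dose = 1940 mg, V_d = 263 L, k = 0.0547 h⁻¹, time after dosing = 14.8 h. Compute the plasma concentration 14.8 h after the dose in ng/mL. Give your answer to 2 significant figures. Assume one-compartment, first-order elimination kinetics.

3300 ng/mL

C₀ = Dose / Vd = 1940 / 263 = 7.376 mg/L
C = C₀ · e^(−k·t) = 7.376 × e^(−0.05470 × 14.8)
  = 7.376 × 0.4451 = 3.283 mg/L
Convert: 3.283 mg/L × 1000 = 3283 ng/mL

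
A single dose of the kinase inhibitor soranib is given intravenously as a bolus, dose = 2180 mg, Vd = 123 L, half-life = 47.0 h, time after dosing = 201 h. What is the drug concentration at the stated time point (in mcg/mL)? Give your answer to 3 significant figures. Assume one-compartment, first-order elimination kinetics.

0.914 mcg/mL

C₀ = Dose / Vd = 2180 / 123 = 17.72 mg/L
k = ln2 / t½ = 0.693147 / 47.0 = 0.01475 h⁻¹
C = C₀ · e^(−k·t) = 17.72 × e^(−0.01475 × 201)
  = 17.72 × 0.05157 = 0.9138 mg/L
(0.9138 mg/L = 0.9138 mcg/mL)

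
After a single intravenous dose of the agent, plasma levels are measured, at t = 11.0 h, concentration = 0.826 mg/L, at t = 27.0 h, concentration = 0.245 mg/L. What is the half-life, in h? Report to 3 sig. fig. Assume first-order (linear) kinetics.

9.13 h

k = ln(C₁/C₂) / (t₂ − t₁) = ln(0.826/0.245) / (27.0 − 11.0)
  = 1.215 / 16.00 = 0.07594 h⁻¹
t½ = ln2 / k = 0.693147 / 0.07594 = 9.128 h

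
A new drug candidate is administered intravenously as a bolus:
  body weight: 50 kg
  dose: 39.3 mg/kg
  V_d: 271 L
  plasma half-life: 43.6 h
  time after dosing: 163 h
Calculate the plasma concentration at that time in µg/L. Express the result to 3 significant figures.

Total dose = 39.3 × 50 = 1965 mg
C₀ = Dose / Vd = 1965 / 271 = 7.251 mg/L
k = ln2 / t½ = 0.693147 / 43.6 = 0.01590 h⁻¹
C = C₀ · e^(−k·t) = 7.251 × e^(−0.01590 × 163)
  = 7.251 × 0.07489 = 0.5430 mg/L
Convert: 0.5430 mg/L × 1000 = 543.0 µg/L

543 µg/L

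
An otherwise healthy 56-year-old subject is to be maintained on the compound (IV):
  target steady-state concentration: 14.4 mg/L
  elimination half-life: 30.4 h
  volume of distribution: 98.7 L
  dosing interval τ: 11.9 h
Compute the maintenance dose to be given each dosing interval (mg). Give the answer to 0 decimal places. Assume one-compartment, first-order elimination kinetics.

k = ln2 / t½ = 0.693147 / 30.4 = 0.02280 h⁻¹
CL = k × Vd = 0.02280 × 98.7 = 2.250 L/h
At steady state, Dose/τ = Css × CL.
Dose = Css × CL × τ = 14.4 × 2.250 × 11.9 = 385.6 mg

386 mg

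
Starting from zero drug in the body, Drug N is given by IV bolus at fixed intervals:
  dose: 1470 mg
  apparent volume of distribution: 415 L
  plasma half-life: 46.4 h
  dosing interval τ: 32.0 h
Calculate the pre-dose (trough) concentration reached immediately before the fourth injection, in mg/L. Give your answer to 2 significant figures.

C₀ per dose = Dose / Vd = 1470 / 415 = 3.542 mg/L
k = ln2 / t½ = 0.693147 / 46.4 = 0.01494 h⁻¹
Fraction remaining after one interval: r = e^(−kτ) = e^(−0.01494 × 32.0) = 0.6200
Before dose 4, 3 doses have been given (aged 1τ, 2τ, 3τ).
C_trough = C₀ × (r + r² + … + r^3) = C₀ × r(1−r^3)/(1−r)
        = 3.542 × 0.6200 × (1 − 0.2383) / (1 − 0.6200) = 4.402 mg/L

4.4 mg/L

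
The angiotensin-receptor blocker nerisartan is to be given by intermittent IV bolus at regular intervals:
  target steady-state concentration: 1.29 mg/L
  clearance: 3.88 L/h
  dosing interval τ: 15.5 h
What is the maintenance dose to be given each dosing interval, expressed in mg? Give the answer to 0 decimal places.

At steady state, Dose/τ = Css × CL.
Dose = Css × CL × τ = 1.29 × 3.880 × 15.5 = 77.58 mg

78 mg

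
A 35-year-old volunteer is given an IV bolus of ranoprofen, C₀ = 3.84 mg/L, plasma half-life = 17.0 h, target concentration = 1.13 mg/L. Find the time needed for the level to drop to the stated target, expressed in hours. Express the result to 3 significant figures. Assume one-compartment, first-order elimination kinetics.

k = ln2 / t½ = 0.693147 / 17.0 = 0.04077 h⁻¹
t = ln(C₀ / C) / k = ln(3.840 / 1.13) / 0.04077
  = ln(3.398) / 0.04077 = 1.223 / 0.04077 = 30.00 h

30.0 h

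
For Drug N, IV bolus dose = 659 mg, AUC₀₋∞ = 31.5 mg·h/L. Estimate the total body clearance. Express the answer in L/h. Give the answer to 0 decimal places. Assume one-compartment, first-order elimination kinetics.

CL = Dose / AUC = 659 / 31.5 = 20.92 L/h

21 L/h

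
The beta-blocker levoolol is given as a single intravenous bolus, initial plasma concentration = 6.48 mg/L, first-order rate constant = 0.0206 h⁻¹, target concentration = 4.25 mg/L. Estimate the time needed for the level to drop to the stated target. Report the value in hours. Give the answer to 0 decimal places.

20 h

t = ln(C₀ / C) / k = ln(6.480 / 4.25) / 0.02060
  = ln(1.525) / 0.02060 = 0.4220 / 0.02060 = 20.49 h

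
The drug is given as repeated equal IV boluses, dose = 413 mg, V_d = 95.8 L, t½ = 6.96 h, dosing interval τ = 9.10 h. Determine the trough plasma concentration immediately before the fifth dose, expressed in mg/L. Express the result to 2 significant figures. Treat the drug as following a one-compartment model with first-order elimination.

2.8 mg/L

C₀ per dose = Dose / Vd = 413 / 95.8 = 4.311 mg/L
k = ln2 / t½ = 0.693147 / 6.96 = 0.09959 h⁻¹
Fraction remaining after one interval: r = e^(−kτ) = e^(−0.09959 × 9.10) = 0.4040
Before dose 5, 4 doses have been given (aged 1τ, 2τ, 3τ, 4τ).
C_trough = C₀ × (r + r² + … + r^4) = C₀ × r(1−r^4)/(1−r)
        = 4.311 × 0.4040 × (1 − 0.02664) / (1 − 0.4040) = 2.844 mg/L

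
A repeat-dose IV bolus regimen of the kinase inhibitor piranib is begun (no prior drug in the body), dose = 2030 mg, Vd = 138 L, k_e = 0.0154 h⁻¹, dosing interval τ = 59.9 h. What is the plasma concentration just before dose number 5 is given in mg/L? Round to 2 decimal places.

C₀ per dose = Dose / Vd = 2030 / 138 = 14.71 mg/L
Fraction remaining after one interval: r = e^(−kτ) = e^(−0.01540 × 59.9) = 0.3975
Before dose 5, 4 doses have been given (aged 1τ, 2τ, 3τ, 4τ).
C_trough = C₀ × (r + r² + … + r^4) = C₀ × r(1−r^4)/(1−r)
        = 14.71 × 0.3975 × (1 − 0.02497) / (1 − 0.3975) = 9.463 mg/L

9.46 mg/L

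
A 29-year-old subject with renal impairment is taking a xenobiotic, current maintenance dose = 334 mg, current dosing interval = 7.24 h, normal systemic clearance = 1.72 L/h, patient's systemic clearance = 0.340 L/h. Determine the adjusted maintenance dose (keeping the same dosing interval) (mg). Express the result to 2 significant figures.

To keep the same average steady-state level, dosing rate must scale with clearance.
CL ratio = 0.340 / 1.72 = 0.1977
New dose (same interval) = 334 × 0.1977 = 66.03 mg

66 mg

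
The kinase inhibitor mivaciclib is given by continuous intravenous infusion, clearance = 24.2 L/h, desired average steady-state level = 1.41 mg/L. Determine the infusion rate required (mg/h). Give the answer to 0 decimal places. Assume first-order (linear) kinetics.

At steady state, infusion rate R₀ = Css × CL = 1.41 × 24.20 = 34.12 mg/h

34 mg/h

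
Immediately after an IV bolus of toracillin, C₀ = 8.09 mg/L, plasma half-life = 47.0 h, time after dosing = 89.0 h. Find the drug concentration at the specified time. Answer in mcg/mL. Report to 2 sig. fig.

2.2 mcg/mL

k = ln2 / t½ = 0.693147 / 47.0 = 0.01475 h⁻¹
C = C₀ · e^(−k·t) = 8.090 × e^(−0.01475 × 89.0)
  = 8.090 × 0.2691 = 2.177 mg/L
(2.177 mg/L = 2.177 mcg/mL)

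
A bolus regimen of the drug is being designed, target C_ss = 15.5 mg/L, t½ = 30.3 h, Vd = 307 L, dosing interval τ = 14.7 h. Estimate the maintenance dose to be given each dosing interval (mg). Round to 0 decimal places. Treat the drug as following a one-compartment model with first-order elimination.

k = ln2 / t½ = 0.693147 / 30.3 = 0.02288 h⁻¹
CL = k × Vd = 0.02288 × 307 = 7.024 L/h
At steady state, Dose/τ = Css × CL.
Dose = Css × CL × τ = 15.5 × 7.024 × 14.7 = 1600 mg

1600 mg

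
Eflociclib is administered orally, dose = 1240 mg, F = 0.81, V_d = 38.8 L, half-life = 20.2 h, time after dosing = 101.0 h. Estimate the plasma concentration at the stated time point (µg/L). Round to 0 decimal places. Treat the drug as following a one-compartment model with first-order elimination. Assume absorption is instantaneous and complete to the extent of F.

809 µg/L

Amount reaching circulation = F × Dose = 0.81 × 1240 = 1004 mg
C₀ = F·Dose / Vd = 1004 / 38.8 = 25.88 mg/L
k = ln2 / t½ = 0.693147 / 20.2 = 0.03431 h⁻¹
t / t½ = 101.0 / 20.2 = 5 half-lives
C = C₀ × (1/2)^5 = 25.88 × 0.03125 = 0.8088 mg/L
Convert: 0.8088 mg/L × 1000 = 808.8 µg/L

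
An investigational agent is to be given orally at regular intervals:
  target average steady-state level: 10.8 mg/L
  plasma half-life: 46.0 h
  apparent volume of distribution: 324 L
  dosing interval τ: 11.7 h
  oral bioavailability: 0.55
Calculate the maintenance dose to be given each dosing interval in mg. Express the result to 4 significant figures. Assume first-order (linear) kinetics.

k = ln2 / t½ = 0.693147 / 46.0 = 0.01507 h⁻¹
CL = k × Vd = 0.01507 × 324 = 4.883 L/h
At steady state, F × (Dose/τ) = Css × CL.
Dose = Css × CL × τ / F = 10.8 × 4.883 × 11.7 / 0.55 = 1122 mg

1122 mg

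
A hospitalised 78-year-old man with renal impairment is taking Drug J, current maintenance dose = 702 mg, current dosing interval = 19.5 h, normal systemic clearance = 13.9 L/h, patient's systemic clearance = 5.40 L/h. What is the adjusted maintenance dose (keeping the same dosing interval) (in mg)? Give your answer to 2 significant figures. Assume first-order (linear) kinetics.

270 mg

To keep the same average steady-state level, dosing rate must scale with clearance.
CL ratio = 5.40 / 13.9 = 0.3885
New dose (same interval) = 702 × 0.3885 = 272.7 mg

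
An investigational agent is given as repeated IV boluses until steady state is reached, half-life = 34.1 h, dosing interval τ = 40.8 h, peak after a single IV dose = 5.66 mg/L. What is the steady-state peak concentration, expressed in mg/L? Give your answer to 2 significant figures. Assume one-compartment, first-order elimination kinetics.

10 mg/L

k = ln2 / t½ = 0.693147 / 34.1 = 0.02033 h⁻¹
e^(−kτ) = e^(−0.02033 × 40.8) = 0.4363
Accumulation ratio R = 1 / (1 − e^(−kτ)) = 1 / (1 − 0.4363) = 1.774
Steady-state peak = C₀ × R = 5.66 × 1.774 = 10.04 mg/L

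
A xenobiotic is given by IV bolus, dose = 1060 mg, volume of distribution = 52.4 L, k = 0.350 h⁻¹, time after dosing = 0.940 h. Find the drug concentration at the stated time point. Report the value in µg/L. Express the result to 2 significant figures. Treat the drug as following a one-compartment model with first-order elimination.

15000 µg/L

C₀ = Dose / Vd = 1060 / 52.4 = 20.23 mg/L
C = C₀ · e^(−k·t) = 20.23 × e^(−0.3500 × 0.940)
  = 20.23 × 0.7196 = 14.56 mg/L
Convert: 14.56 mg/L × 1000 = 14560 µg/L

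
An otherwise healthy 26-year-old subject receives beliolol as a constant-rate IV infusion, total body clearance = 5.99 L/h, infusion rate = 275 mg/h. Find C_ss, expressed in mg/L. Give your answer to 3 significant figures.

45.9 mg/L

At steady state Css = R₀ / CL = 275 / 5.990 = 45.91 mg/L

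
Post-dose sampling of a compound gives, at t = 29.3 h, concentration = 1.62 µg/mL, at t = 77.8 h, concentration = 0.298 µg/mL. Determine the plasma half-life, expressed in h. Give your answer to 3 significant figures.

19.9 h

k = ln(C₁/C₂) / (t₂ − t₁) = ln(1.62/0.298) / (77.8 − 29.3)
  = 1.693 / 48.50 = 0.03491 h⁻¹
t½ = ln2 / k = 0.693147 / 0.03491 = 19.86 h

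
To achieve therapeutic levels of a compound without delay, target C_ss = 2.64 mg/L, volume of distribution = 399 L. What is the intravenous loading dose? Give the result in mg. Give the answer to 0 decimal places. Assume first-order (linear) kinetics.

LD = Css × Vd = 2.64 × 399 = 1053 mg

1053 mg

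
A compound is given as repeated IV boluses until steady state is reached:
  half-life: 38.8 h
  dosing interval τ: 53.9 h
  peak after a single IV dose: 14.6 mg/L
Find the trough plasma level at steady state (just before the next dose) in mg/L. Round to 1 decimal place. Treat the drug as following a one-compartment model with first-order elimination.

9.0 mg/L

k = ln2 / t½ = 0.693147 / 38.8 = 0.01786 h⁻¹
e^(−kτ) = e^(−0.01786 × 53.9) = 0.3819
Accumulation ratio R = 1 / (1 − e^(−kτ)) = 1 / (1 − 0.3819) = 1.618
Steady-state trough = C₀ × R × e^(−kτ) = 14.6 × 1.618 × 0.3819 = 9.022 mg/L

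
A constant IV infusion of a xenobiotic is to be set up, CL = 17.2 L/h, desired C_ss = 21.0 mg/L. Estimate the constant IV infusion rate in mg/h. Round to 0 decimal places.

361 mg/h

At steady state, infusion rate R₀ = Css × CL = 21.0 × 17.20 = 361.2 mg/h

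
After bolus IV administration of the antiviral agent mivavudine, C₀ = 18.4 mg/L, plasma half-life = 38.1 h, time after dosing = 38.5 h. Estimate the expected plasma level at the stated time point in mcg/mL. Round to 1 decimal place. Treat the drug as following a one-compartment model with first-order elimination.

9.1 mcg/mL

k = ln2 / t½ = 0.693147 / 38.1 = 0.01819 h⁻¹
C = C₀ · e^(−k·t) = 18.40 × e^(−0.01819 × 38.5)
  = 18.40 × 0.4964 = 9.134 mg/L
(9.134 mg/L = 9.134 mcg/mL)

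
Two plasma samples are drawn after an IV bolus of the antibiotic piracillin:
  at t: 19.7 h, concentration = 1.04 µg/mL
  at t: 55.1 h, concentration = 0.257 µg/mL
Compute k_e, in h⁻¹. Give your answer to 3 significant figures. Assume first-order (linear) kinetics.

0.0395 h⁻¹

k = ln(C₁/C₂) / (t₂ − t₁) = ln(1.04/0.257) / (55.1 − 19.7)
  = 1.398 / 35.40 = 0.03949 h⁻¹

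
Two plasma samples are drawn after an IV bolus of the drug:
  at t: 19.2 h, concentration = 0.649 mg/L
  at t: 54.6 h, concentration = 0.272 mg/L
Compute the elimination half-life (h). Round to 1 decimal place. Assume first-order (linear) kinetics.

28.2 h

k = ln(C₁/C₂) / (t₂ − t₁) = ln(0.649/0.272) / (54.6 − 19.2)
  = 0.8696 / 35.40 = 0.02456 h⁻¹
t½ = ln2 / k = 0.693147 / 0.02456 = 28.22 h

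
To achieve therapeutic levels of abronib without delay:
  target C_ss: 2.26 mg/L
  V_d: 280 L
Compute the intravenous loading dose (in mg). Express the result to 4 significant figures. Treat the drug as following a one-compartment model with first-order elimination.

632.8 mg

LD = Css × Vd = 2.26 × 280 = 632.8 mg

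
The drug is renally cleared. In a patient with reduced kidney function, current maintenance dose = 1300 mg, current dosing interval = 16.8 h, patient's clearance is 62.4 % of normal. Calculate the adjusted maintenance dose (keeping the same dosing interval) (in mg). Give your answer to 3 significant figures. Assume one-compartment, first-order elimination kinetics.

To keep the same average steady-state level, dosing rate must scale with clearance.
CL ratio = 62.4 / 100 = 0.6240
New dose (same interval) = 1300 × 0.6240 = 811.2 mg

811 mg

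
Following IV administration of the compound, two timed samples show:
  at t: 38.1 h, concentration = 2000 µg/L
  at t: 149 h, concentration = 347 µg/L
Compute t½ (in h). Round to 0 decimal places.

k = ln(C₁/C₂) / (t₂ − t₁) = ln(2000/347) / (149 − 38.1)
  = 1.752 / 110.9 = 0.01580 h⁻¹
t½ = ln2 / k = 0.693147 / 0.01580 = 43.87 h

44 h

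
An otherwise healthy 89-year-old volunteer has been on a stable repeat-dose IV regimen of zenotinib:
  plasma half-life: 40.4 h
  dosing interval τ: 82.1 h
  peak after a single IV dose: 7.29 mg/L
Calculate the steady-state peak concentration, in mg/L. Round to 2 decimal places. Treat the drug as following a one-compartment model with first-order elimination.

k = ln2 / t½ = 0.693147 / 40.4 = 0.01716 h⁻¹
e^(−kτ) = e^(−0.01716 × 82.1) = 0.2444
Accumulation ratio R = 1 / (1 − e^(−kτ)) = 1 / (1 − 0.2444) = 1.323
Steady-state peak = C₀ × R = 7.29 × 1.323 = 9.645 mg/L

9.65 mg/L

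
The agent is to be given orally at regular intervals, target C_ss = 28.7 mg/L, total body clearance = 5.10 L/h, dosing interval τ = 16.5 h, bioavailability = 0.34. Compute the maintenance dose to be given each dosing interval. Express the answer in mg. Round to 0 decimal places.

At steady state, F × (Dose/τ) = Css × CL.
Dose = Css × CL × τ / F = 28.7 × 5.100 × 16.5 / 0.34 = 7103 mg

7103 mg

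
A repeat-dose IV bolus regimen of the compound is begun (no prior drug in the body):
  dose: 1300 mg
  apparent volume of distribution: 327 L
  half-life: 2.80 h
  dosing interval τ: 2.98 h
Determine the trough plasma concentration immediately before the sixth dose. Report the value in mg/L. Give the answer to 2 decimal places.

3.55 mg/L

C₀ per dose = Dose / Vd = 1300 / 327 = 3.976 mg/L
k = ln2 / t½ = 0.693147 / 2.80 = 0.2476 h⁻¹
Fraction remaining after one interval: r = e^(−kτ) = e^(−0.2476 × 2.98) = 0.4781
Before dose 6, 5 doses have been given (aged 1τ, 2τ, 3τ, 4τ, 5τ).
C_trough = C₀ × (r + r² + … + r^5) = C₀ × r(1−r^5)/(1−r)
        = 3.976 × 0.4781 × (1 − 0.02498) / (1 − 0.4781) = 3.551 mg/L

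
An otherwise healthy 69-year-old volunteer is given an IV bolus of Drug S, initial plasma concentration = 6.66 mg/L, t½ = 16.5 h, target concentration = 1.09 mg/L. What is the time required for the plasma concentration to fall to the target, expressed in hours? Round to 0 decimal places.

k = ln2 / t½ = 0.693147 / 16.5 = 0.04201 h⁻¹
t = ln(C₀ / C) / k = ln(6.660 / 1.09) / 0.04201
  = ln(6.110) / 0.04201 = 1.810 / 0.04201 = 43.08 h

43 h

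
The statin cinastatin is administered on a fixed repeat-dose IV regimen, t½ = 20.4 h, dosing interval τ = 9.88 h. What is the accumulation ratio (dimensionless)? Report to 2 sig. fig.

k = ln2 / t½ = 0.693147 / 20.4 = 0.03398 h⁻¹
e^(−kτ) = e^(−0.03398 × 9.88) = 0.7148
Accumulation ratio R = 1 / (1 − e^(−kτ)) = 1 / (1 − 0.7148) = 3.506

3.5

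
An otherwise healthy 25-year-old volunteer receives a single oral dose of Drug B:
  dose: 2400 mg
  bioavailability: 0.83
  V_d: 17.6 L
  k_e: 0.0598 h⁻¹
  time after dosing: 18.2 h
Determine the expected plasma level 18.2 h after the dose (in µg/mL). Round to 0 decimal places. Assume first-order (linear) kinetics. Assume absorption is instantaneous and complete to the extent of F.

38 µg/mL

Amount reaching circulation = F × Dose = 0.83 × 2400 = 1992 mg
C₀ = F·Dose / Vd = 1992 / 17.6 = 113.2 mg/L
C = C₀ · e^(−k·t) = 113.2 × e^(−0.05980 × 18.2)
  = 113.2 × 0.3368 = 38.13 mg/L
(38.13 mg/L = 38.13 µg/mL)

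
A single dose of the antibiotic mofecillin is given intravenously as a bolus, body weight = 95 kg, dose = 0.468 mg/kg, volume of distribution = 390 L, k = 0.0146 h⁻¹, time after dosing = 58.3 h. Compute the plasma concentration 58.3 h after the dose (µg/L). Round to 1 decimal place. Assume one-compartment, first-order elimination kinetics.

48.7 µg/L

Total dose = 0.468 × 95 = 44.46 mg
C₀ = Dose / Vd = 44.46 / 390 = 0.1140 mg/L
C = C₀ · e^(−k·t) = 0.1140 × e^(−0.01460 × 58.3)
  = 0.1140 × 0.4269 = 0.04867 mg/L
Convert: 0.04867 mg/L × 1000 = 48.67 µg/L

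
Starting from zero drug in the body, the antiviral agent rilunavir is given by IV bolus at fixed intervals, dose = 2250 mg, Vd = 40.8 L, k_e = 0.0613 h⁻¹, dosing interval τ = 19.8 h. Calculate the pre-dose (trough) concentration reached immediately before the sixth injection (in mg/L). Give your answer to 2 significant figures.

C₀ per dose = Dose / Vd = 2250 / 40.8 = 55.15 mg/L
Fraction remaining after one interval: r = e^(−kτ) = e^(−0.06130 × 19.8) = 0.2971
Before dose 6, 5 doses have been given (aged 1τ, 2τ, 3τ, 4τ, 5τ).
C_trough = C₀ × (r + r² + … + r^5) = C₀ × r(1−r^5)/(1−r)
        = 55.15 × 0.2971 × (1 − 0.002315) / (1 − 0.2971) = 23.26 mg/L

23 mg/L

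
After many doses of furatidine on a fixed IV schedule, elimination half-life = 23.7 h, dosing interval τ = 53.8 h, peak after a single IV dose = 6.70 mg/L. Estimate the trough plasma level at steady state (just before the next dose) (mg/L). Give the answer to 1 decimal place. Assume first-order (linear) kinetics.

k = ln2 / t½ = 0.693147 / 23.7 = 0.02925 h⁻¹
e^(−kτ) = e^(−0.02925 × 53.8) = 0.2073
Accumulation ratio R = 1 / (1 − e^(−kτ)) = 1 / (1 − 0.2073) = 1.262
Steady-state trough = C₀ × R × e^(−kτ) = 6.70 × 1.262 × 0.2073 = 1.753 mg/L

1.8 mg/L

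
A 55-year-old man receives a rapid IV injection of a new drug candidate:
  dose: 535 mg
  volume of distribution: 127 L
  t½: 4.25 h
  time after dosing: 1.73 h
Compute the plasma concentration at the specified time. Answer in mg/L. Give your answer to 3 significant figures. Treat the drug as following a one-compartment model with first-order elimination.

3.18 mg/L

C₀ = Dose / Vd = 535.0 / 127 = 4.213 mg/L
k = ln2 / t½ = 0.693147 / 4.25 = 0.1631 h⁻¹
C = C₀ · e^(−k·t) = 4.213 × e^(−0.1631 × 1.73)
  = 4.213 × 0.7542 = 3.177 mg/L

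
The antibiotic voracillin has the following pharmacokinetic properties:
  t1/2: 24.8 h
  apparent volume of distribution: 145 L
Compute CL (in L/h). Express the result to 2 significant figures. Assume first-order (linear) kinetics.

k = ln2 / t½ = 0.693147 / 24.8 = 0.02795 h⁻¹
CL = k × Vd = 0.02795 × 145 = 4.053 L/h

4.1 L/h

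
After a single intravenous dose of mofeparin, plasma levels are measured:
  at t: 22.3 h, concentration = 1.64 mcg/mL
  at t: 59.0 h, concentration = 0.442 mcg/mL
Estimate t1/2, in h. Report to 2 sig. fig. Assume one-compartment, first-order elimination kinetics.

19 h

k = ln(C₁/C₂) / (t₂ − t₁) = ln(1.64/0.442) / (59.0 − 22.3)
  = 1.311 / 36.70 = 0.03572 h⁻¹
t½ = ln2 / k = 0.693147 / 0.03572 = 19.41 h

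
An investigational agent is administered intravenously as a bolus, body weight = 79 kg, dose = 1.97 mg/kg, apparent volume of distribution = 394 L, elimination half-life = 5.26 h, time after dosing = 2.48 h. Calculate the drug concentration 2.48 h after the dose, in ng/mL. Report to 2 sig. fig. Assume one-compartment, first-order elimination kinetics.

Total dose = 1.97 × 79 = 155.6 mg
C₀ = Dose / Vd = 155.6 / 394 = 0.3949 mg/L
k = ln2 / t½ = 0.693147 / 5.26 = 0.1318 h⁻¹
C = C₀ · e^(−k·t) = 0.3949 × e^(−0.1318 × 2.48)
  = 0.3949 × 0.7212 = 0.2848 mg/L
Convert: 0.2848 mg/L × 1000 = 284.8 ng/mL

280 ng/mL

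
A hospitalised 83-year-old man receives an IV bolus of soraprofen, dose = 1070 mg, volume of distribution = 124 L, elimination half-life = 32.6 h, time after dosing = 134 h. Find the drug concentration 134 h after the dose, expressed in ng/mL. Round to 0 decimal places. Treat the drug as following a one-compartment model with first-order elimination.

C₀ = Dose / Vd = 1070 / 124 = 8.629 mg/L
k = ln2 / t½ = 0.693147 / 32.6 = 0.02126 h⁻¹
C = C₀ · e^(−k·t) = 8.629 × e^(−0.02126 × 134)
  = 8.629 × 0.05791 = 0.4997 mg/L
Convert: 0.4997 mg/L × 1000 = 499.7 ng/mL

500 ng/mL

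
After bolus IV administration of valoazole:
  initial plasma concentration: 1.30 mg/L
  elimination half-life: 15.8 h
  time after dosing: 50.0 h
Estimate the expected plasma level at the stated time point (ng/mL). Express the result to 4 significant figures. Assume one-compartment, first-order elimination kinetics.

k = ln2 / t½ = 0.693147 / 15.8 = 0.04387 h⁻¹
C = C₀ · e^(−k·t) = 1.300 × e^(−0.04387 × 50.0)
  = 1.300 × 0.1115 = 0.1450 mg/L
Convert: 0.1450 mg/L × 1000 = 145.0 ng/mL

145.0 ng/mL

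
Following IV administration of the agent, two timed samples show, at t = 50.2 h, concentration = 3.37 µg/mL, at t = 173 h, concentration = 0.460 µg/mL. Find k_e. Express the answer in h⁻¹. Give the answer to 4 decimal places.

k = ln(C₁/C₂) / (t₂ − t₁) = ln(3.37/0.460) / (173 − 50.2)
  = 1.991 / 122.8 = 0.01621 h⁻¹

0.0162 h⁻¹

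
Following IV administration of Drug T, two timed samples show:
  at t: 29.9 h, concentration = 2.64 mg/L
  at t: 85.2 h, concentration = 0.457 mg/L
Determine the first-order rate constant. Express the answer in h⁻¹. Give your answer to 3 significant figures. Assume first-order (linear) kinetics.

k = ln(C₁/C₂) / (t₂ − t₁) = ln(2.64/0.457) / (85.2 − 29.9)
  = 1.754 / 55.30 = 0.03172 h⁻¹

0.0317 h⁻¹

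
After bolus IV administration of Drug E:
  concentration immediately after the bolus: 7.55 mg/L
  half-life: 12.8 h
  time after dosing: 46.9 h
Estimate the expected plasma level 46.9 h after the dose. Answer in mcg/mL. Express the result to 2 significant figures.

k = ln2 / t½ = 0.693147 / 12.8 = 0.05415 h⁻¹
C = C₀ · e^(−k·t) = 7.550 × e^(−0.05415 × 46.9)
  = 7.550 × 0.07890 = 0.5957 mg/L
(0.5957 mg/L = 0.5957 mcg/mL)

0.60 mcg/mL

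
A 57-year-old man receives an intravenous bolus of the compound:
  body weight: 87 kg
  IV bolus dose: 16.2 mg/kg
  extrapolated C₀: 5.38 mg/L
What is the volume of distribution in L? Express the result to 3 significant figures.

Dose = 16.2 × 87 = 1409 mg
Vd = Dose / C₀ = 1409 / 5.38 = 261.9 L

262 L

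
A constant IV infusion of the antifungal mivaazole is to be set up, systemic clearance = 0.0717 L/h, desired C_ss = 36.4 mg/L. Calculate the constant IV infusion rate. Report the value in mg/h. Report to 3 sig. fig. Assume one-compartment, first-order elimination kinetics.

At steady state, infusion rate R₀ = Css × CL = 36.4 × 0.07170 = 2.610 mg/h

2.61 mg/h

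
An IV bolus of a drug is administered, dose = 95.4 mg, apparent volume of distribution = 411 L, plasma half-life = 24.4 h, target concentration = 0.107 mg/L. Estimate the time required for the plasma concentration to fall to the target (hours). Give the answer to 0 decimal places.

27 h

C₀ = Dose / Vd = 95.40 / 411 = 0.2321 mg/L
k = ln2 / t½ = 0.693147 / 24.4 = 0.02841 h⁻¹
t = ln(C₀ / C) / k = ln(0.2321 / 0.107) / 0.02841
  = ln(2.169) / 0.02841 = 0.7743 / 0.02841 = 27.25 h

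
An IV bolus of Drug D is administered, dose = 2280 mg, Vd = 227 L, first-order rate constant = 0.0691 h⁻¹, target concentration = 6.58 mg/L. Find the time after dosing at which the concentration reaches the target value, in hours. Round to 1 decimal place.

6.1 h

C₀ = Dose / Vd = 2280 / 227 = 10.04 mg/L
t = ln(C₀ / C) / k = ln(10.04 / 6.58) / 0.06910
  = ln(1.526) / 0.06910 = 0.4226 / 0.06910 = 6.116 h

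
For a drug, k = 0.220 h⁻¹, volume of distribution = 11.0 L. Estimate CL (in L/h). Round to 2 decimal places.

2.42 L/h

CL = k × Vd = 0.220 × 11.0 = 2.420 L/h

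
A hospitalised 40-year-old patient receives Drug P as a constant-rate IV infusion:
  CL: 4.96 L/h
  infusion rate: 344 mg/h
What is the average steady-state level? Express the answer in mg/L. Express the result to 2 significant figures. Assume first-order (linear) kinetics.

At steady state Css = R₀ / CL = 344 / 4.960 = 69.35 mg/L

69 mg/L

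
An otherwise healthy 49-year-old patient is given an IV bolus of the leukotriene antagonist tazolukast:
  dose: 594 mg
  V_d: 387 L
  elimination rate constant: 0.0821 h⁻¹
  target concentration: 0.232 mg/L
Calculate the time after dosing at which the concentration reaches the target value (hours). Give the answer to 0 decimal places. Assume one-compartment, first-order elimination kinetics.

C₀ = Dose / Vd = 594.0 / 387 = 1.535 mg/L
t = ln(C₀ / C) / k = ln(1.535 / 0.232) / 0.08210
  = ln(6.616) / 0.08210 = 1.889 / 0.08210 = 23.01 h

23 h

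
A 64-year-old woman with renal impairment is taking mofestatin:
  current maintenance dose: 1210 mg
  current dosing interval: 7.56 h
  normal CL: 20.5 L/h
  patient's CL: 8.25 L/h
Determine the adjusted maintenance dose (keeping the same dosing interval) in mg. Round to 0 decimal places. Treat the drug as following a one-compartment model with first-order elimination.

487 mg

To keep the same average steady-state level, dosing rate must scale with clearance.
CL ratio = 8.25 / 20.5 = 0.4024
New dose (same interval) = 1210 × 0.4024 = 486.9 mg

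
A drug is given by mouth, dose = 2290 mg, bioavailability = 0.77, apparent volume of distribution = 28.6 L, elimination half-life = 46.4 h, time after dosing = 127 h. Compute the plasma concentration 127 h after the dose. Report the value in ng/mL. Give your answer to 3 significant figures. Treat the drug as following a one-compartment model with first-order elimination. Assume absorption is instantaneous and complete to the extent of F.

9250 ng/mL

Amount reaching circulation = F × Dose = 0.77 × 2290 = 1763 mg
C₀ = F·Dose / Vd = 1763 / 28.6 = 61.64 mg/L
k = ln2 / t½ = 0.693147 / 46.4 = 0.01494 h⁻¹
C = C₀ · e^(−k·t) = 61.64 × e^(−0.01494 × 127)
  = 61.64 × 0.1500 = 9.246 mg/L
Convert: 9.246 mg/L × 1000 = 9246 ng/mL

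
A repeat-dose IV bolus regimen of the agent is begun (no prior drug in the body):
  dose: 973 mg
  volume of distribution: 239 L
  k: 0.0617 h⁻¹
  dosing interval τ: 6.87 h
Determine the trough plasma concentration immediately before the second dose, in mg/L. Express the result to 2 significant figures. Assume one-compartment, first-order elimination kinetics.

C₀ per dose = Dose / Vd = 973 / 239 = 4.071 mg/L
Fraction remaining after one interval: r = e^(−kτ) = e^(−0.06170 × 6.87) = 0.6545
Before dose 2, 1 dose has been given (aged 1τ).
C_trough = C₀ × r = 4.071 × 0.6545 = 2.664 mg/L

2.7 mg/L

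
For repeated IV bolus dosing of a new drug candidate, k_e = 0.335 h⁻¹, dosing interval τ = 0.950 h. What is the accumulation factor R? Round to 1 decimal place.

3.7

e^(−kτ) = e^(−0.3350 × 0.950) = 0.7274
Accumulation ratio R = 1 / (1 − e^(−kτ)) = 1 / (1 − 0.7274) = 3.668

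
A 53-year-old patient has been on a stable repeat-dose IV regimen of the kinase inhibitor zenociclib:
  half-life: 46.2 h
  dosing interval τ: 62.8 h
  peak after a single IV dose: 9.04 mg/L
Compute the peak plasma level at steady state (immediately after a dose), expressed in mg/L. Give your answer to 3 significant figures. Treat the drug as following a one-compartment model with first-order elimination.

14.8 mg/L

k = ln2 / t½ = 0.693147 / 46.2 = 0.01500 h⁻¹
e^(−kτ) = e^(−0.01500 × 62.8) = 0.3898
Accumulation ratio R = 1 / (1 − e^(−kτ)) = 1 / (1 − 0.3898) = 1.639
Steady-state peak = C₀ × R = 9.04 × 1.639 = 14.82 mg/L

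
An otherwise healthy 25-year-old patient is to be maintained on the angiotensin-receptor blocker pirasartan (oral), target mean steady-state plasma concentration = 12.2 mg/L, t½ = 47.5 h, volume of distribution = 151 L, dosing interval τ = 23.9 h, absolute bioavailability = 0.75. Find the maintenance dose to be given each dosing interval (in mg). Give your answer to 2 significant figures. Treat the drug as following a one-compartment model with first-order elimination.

860 mg

k = ln2 / t½ = 0.693147 / 47.5 = 0.01459 h⁻¹
CL = k × Vd = 0.01459 × 151 = 2.203 L/h
At steady state, F × (Dose/τ) = Css × CL.
Dose = Css × CL × τ / F = 12.2 × 2.203 × 23.9 / 0.75 = 856.5 mg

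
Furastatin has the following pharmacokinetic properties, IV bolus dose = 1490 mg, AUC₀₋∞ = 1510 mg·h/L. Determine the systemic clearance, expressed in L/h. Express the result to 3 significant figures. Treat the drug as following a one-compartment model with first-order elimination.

CL = Dose / AUC = 1490 / 1510 = 0.9868 L/h

0.987 L/h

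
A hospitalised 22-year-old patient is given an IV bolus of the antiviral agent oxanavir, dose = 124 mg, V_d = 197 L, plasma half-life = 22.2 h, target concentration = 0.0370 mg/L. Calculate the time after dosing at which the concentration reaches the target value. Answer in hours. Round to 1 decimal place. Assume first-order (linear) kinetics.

C₀ = Dose / Vd = 124.0 / 197 = 0.6294 mg/L
k = ln2 / t½ = 0.693147 / 22.2 = 0.03122 h⁻¹
t = ln(C₀ / C) / k = ln(0.6294 / 0.0370) / 0.03122
  = ln(17.01) / 0.03122 = 2.834 / 0.03122 = 90.78 h

90.8 h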